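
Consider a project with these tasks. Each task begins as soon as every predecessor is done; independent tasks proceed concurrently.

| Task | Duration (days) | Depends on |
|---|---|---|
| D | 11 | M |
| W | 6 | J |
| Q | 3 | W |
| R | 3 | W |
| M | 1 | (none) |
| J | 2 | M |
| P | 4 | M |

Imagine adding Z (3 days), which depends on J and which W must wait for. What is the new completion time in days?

Originally the job takes 12 days.
With Z inserted, W now waits for max(J, Z).
New critical path: M→J→Z→W→R = 1+2+3+6+3 = 15 ⇒ 15 days.

15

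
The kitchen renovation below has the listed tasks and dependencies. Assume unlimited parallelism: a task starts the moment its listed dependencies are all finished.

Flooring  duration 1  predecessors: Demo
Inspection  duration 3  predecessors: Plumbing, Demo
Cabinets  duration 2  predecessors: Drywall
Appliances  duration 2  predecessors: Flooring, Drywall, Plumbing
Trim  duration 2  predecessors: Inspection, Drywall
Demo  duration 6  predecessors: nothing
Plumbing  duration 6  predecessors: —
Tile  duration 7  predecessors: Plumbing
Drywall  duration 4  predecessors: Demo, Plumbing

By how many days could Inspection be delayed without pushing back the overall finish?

2

Plumbing→Tile = 6+7 = 13 sets the makespan at 13 days.
The longest chain containing Inspection totals 11 days.
So Inspection can slip 11 − 9 = 2 days.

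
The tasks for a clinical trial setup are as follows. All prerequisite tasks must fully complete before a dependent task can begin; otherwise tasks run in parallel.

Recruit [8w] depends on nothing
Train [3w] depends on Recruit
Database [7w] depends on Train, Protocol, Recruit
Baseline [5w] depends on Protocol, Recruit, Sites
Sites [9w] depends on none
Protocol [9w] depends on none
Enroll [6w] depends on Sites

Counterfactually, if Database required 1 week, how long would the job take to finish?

Actual critical path: Recruit→Train→Database = 8+3+7 = 18 ⇒ 18 weeks.
Database lies on that path, so at 1 week the path becomes 12 weeks.
Now Sites→Enroll = 9+6 = 15 is longest, so the finish becomes 15 weeks.

15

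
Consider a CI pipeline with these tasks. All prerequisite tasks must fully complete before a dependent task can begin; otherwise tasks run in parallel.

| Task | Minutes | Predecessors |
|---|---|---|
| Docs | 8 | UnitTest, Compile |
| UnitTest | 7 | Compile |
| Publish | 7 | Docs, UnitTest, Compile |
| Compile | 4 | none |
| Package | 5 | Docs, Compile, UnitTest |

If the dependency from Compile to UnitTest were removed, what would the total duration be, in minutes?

22

With the dependency in place, Compile→UnitTest→Docs→Publish = 4+7+8+7 = 26 sets the finish at 26 minutes.
Without Compile→UnitTest, UnitTest's earliest start moves from 4 to 0.
The longest chain is now UnitTest→Docs→Publish = 7+8+7 = 22, so the schedule takes 22 minutes.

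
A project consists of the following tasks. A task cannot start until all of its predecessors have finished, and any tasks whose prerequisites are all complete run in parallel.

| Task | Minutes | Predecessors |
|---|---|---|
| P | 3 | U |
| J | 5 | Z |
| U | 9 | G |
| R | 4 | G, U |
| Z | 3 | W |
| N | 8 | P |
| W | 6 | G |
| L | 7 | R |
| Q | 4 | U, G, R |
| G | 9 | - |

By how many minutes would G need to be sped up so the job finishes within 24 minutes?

5

Current finish: 29 minutes; target: 24.
G is on every critical path, so each minute cut from G cuts the finish by one (this holds down to a finish of 21).
Need 29 − 24 = 5 minutes off G → G becomes 4 minutes, finish becomes 24.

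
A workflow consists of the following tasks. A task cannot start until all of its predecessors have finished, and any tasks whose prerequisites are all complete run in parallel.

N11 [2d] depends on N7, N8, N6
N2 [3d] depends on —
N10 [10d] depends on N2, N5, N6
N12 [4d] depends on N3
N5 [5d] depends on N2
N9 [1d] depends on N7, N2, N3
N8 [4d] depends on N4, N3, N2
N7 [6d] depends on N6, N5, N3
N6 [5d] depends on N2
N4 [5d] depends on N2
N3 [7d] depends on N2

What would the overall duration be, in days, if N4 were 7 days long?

Baseline: N2→N3→N7→N11 = 3+7+6+2 = 18 → 18 days.
N4 has 4 days of float (longest path through it is 14).
No other chain overtakes it, so the finish is 18 days.

18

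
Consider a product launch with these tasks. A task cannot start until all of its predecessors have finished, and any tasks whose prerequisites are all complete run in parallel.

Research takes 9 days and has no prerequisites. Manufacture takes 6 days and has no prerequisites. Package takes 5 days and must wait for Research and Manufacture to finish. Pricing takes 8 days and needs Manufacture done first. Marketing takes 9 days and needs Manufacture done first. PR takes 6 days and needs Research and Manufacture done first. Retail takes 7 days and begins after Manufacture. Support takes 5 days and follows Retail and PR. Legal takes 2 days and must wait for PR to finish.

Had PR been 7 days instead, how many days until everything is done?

As given, the longest chain is Research→PR→Support = 9+6+5 = 20, so the finish is 20 days.
PR is on the critical path; changing it to 7 makes that path 21 days.
That remains the longest chain; total 21 days.

21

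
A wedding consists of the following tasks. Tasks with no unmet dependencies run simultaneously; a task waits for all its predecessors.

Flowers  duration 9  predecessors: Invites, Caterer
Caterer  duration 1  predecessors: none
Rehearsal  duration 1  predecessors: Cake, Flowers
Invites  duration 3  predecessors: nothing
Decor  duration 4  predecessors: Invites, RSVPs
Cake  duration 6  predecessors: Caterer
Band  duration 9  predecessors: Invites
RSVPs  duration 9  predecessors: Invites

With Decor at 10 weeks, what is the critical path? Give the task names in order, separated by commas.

Invites, RSVPs, Decor

The binding path is Invites→RSVPs→Decor = 3+9+4 = 16; finish at 16 weeks.
Since Decor is critical, the +6 change carries straight to that chain (now 22 weeks).
No other chain overtakes it, so the finish is 22 weeks.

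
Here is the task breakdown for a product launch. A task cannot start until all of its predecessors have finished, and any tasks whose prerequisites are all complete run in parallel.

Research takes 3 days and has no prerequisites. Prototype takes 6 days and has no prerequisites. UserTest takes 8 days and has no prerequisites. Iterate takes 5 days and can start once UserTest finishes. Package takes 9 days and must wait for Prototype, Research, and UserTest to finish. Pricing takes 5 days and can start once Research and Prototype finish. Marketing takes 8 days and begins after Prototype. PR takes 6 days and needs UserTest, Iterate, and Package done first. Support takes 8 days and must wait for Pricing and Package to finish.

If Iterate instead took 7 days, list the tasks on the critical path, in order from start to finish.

Critical path before the change: UserTest→Package→Support = 8+9+8 = 25 giving 25 days.
The longest path through Iterate is only 19 days, so Iterate has float 6.
The critical path is still UserTest→Package→Support; finish is now 25 days.

UserTest, Package, Support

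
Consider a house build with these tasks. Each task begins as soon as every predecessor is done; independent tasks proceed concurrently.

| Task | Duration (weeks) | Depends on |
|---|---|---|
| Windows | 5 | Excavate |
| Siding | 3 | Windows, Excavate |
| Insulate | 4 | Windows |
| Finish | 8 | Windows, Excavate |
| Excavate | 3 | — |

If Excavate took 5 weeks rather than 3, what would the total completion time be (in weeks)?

18

Actual critical path: Excavate→Windows→Finish = 3+5+8 = 16 ⇒ 16 weeks.
Excavate lies on that path, so at 5 weeks the path becomes 18 weeks.
The critical path is still Excavate→Windows→Finish; finish is now 18 weeks.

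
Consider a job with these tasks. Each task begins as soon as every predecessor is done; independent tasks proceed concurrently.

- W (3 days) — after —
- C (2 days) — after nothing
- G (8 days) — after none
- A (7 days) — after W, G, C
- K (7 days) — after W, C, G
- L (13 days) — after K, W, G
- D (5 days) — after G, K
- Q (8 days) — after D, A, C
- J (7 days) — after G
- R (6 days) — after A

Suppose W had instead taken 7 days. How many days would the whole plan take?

As given, the longest chain is G→K→L = 8+7+13 = 28, so the finish is 28 days.
W is off the critical path — its longest chain is 23 days, giving 5 of slack.
The critical path is still G→K→L; finish is now 28 days.

28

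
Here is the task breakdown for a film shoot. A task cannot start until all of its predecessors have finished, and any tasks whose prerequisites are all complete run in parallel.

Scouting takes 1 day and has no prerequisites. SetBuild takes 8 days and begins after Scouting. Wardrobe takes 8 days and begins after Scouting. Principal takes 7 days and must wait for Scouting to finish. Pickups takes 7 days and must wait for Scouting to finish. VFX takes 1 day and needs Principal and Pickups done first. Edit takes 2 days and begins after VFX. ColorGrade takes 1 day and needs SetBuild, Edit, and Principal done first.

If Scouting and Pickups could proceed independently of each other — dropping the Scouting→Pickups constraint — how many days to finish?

12

With the dependency in place, Scouting→Principal→VFX→Edit→ColorGrade = 1+7+1+2+1 = 12 sets the finish at 12 days.
Without Scouting→Pickups, Pickups's earliest start moves from 1 to 0.
New critical path: Scouting→Principal→VFX→Edit→ColorGrade = 1+7+1+2+1 = 12 ⇒ 12 days.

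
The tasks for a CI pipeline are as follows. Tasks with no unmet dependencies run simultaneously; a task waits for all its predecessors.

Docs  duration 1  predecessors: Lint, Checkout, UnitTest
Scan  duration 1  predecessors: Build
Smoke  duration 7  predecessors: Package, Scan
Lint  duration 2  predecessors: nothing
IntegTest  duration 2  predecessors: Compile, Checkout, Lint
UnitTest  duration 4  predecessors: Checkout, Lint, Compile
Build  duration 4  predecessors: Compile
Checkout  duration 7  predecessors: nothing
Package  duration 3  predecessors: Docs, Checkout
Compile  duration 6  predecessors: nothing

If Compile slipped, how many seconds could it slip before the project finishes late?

1

Critical path: Checkout→UnitTest→Docs→Package→Smoke = 7+4+1+3+7 = 22, so the finish is 22 seconds.
The longest chain containing Compile totals 21 seconds.
Float = 22 − 21 = 1.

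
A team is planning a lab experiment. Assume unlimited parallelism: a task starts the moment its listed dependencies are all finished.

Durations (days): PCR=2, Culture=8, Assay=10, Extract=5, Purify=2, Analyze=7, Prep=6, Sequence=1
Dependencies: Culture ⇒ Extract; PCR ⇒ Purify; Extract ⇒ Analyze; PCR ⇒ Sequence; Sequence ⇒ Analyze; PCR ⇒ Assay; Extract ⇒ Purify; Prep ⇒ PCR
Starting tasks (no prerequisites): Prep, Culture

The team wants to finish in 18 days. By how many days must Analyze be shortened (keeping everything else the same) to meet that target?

Current finish: 20 days; target: 18.
Analyze is on every critical path, so each day cut from Analyze cuts the finish by one (this holds down to a finish of 18).
Need 20 − 18 = 2 days off Analyze → Analyze becomes 5 days, finish becomes 18.

2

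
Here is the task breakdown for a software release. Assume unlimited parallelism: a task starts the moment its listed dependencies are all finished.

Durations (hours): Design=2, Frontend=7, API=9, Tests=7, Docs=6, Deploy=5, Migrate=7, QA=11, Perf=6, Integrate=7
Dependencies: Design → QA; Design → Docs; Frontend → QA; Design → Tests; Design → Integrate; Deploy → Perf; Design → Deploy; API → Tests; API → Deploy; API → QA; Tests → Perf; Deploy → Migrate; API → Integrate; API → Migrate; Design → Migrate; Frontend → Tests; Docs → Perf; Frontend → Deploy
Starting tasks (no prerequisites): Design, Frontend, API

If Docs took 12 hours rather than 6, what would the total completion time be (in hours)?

22

Baseline: API→Tests→Perf = 9+7+6 = 22 → 22 hours.
Docs has 8 hours of float (longest path through it is 14).
The critical path is still API→Tests→Perf; finish is now 22 hours.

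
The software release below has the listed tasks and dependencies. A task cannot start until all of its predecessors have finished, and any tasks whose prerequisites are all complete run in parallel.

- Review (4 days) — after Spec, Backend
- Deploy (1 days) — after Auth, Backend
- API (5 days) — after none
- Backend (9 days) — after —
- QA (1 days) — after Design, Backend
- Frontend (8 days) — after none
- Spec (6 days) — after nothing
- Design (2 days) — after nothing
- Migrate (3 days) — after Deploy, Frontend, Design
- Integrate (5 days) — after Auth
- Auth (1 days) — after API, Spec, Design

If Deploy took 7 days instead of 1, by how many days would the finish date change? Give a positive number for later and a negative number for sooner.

6

Critical path before the change: Backend→Deploy→Migrate = 9+1+3 = 13 giving 13 days.
Deploy lies on that path, so at 7 days the path becomes 19 days.
That remains the longest chain; total 19 days.
Change in finish: 19 − 13 = +6 days.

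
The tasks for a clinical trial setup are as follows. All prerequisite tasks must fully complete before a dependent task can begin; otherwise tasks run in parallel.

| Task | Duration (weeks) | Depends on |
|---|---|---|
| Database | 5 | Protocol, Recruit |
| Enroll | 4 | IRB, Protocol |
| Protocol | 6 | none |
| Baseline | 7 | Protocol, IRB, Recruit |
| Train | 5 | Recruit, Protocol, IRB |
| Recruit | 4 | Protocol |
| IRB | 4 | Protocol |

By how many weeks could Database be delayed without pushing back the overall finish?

The longest chain is Protocol→IRB→Baseline = 6+4+7 = 17; overall finish 17 weeks.
Longest path through Database: 15 weeks (earliest finish 15, latest finish 17).
Slack of Database = 12 − 10 = 2 weeks.

2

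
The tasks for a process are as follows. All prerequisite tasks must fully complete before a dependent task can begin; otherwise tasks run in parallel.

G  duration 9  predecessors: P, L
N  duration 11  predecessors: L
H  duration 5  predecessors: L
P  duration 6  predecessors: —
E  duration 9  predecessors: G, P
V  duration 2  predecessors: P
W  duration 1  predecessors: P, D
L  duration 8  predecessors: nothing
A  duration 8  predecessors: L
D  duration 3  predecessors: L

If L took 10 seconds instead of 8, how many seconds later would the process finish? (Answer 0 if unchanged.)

The binding path is L→G→E = 8+9+9 = 26; finish at 26 seconds.
L lies on that path, so at 10 seconds the path becomes 28 seconds.
That remains the longest chain; total 28 seconds.
Change in finish: 28 − 26 = +2 seconds.

2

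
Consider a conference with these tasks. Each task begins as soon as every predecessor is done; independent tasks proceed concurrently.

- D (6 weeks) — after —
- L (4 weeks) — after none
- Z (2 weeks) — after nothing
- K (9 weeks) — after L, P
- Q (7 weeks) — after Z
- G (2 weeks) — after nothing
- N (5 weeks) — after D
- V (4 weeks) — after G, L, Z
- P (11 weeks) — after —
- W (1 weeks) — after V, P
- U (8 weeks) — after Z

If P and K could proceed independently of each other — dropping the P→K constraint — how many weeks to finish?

13

Original critical path: P→K = 11+9 = 20 ⇒ 20 weeks.
Without P→K, K's earliest start moves from 11 to 4.
The longest chain is now L→K = 4+9 = 13, so the project takes 13 weeks.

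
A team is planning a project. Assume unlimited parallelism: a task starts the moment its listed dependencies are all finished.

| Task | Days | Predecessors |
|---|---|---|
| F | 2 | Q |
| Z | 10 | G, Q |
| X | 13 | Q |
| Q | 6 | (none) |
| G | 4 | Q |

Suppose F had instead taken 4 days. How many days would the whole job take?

20

The binding path is Q→G→Z = 6+4+10 = 20; finish at 20 days.
F is off the critical path — its longest chain is 8 days, giving 12 of slack.
No other chain overtakes it, so the finish is 20 days.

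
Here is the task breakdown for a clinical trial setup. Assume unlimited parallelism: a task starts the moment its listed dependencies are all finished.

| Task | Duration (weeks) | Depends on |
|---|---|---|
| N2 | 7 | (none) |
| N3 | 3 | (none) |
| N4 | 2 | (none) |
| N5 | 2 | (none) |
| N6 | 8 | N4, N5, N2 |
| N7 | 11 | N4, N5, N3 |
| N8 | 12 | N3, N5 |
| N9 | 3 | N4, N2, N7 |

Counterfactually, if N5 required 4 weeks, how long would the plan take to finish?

18

The binding path is N3→N7→N9 = 3+11+3 = 17; finish at 17 weeks.
The longest path through N5 is only 16 weeks, so N5 has float 1.
The binding chain switches to N5→N7→N9 = 4+11+3 = 18; finish 18 weeks.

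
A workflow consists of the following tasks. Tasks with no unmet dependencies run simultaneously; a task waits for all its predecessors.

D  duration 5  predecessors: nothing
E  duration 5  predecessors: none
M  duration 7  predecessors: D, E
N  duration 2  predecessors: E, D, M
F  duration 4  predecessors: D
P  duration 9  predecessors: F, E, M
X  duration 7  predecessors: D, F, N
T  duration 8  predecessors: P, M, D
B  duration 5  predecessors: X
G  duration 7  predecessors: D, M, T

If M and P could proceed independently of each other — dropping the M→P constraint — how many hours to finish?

33

Before: longest chain D→M→P→T→G = 5+7+9+8+7 = 36, finish 36.
Without M→P, P's earliest start moves from 12 to 9.
After: D→F→P→T→G = 5+4+9+8+7 = 33 → 33 hours.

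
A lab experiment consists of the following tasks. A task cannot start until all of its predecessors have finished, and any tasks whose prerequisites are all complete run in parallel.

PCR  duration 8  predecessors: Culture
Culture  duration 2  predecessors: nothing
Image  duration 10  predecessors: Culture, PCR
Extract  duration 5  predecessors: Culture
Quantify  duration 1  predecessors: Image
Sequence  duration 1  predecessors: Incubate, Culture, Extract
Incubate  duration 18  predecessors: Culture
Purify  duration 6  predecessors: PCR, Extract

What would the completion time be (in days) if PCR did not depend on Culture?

Before: longest chain Culture→Incubate→Sequence = 2+18+1 = 21, finish 21.
Without Culture→PCR, PCR's earliest start moves from 2 to 0.
New critical path: Culture→Incubate→Sequence = 2+18+1 = 21 ⇒ 21 days.

21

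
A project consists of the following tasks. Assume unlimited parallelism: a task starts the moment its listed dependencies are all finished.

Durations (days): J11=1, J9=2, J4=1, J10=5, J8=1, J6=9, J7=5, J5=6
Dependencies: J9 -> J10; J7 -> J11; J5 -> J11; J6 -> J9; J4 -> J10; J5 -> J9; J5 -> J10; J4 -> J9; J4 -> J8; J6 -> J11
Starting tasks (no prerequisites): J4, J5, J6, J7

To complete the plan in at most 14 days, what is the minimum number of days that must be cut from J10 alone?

2

Current finish: 16 days; target: 14.
J10 is on every critical path, so each day cut from J10 cuts the finish by one (this holds down to a finish of 12).
Need 16 − 14 = 2 days off J10 → J10 becomes 3 days, finish becomes 14.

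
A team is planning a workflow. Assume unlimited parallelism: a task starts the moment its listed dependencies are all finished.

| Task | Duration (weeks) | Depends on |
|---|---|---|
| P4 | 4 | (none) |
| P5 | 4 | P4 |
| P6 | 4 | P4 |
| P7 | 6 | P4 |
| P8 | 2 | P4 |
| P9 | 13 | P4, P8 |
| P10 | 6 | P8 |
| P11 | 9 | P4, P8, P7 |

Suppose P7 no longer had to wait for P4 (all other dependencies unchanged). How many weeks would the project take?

Original critical path: P4→P7→P11 = 4+6+9 = 19 ⇒ 19 weeks.
Without P4→P7, P7's earliest start moves from 4 to 0.
The longest chain is now P4→P8→P9 = 4+2+13 = 19, so the project takes 19 weeks.

19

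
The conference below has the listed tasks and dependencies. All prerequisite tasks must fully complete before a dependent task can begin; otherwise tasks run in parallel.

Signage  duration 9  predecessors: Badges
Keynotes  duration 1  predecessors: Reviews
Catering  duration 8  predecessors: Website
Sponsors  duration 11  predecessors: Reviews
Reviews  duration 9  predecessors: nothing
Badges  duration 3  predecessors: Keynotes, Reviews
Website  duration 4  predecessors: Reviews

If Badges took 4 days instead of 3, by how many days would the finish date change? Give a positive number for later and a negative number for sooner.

1

As given, the longest chain is Reviews→Keynotes→Badges→Signage = 9+1+3+9 = 22, so the finish is 22 days.
Since Badges is critical, the +1 change carries straight to that chain (now 23 days).
That remains the longest chain; total 23 days.
Change in finish: 23 − 22 = +1 days.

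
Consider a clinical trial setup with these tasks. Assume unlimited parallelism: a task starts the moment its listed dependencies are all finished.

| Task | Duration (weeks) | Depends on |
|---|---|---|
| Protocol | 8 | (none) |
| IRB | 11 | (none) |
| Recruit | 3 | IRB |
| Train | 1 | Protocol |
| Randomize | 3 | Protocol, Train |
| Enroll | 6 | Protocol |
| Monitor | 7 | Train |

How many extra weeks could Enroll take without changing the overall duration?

2

Critical path: Protocol→Train→Monitor = 8+1+7 = 16, so the finish is 16 weeks.
The longest chain containing Enroll totals 14 weeks.
Slack of Enroll = 10 − 8 = 2 weeks.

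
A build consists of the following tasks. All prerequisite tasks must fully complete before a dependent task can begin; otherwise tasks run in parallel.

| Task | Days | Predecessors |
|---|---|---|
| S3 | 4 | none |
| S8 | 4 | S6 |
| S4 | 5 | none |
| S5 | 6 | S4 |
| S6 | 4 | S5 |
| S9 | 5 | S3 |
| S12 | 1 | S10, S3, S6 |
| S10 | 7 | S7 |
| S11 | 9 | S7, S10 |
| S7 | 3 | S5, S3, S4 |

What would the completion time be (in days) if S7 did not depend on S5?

24

With the dependency in place, S4→S5→S7→S10→S11 = 5+6+3+7+9 = 30 sets the finish at 30 days.
Without S5→S7, S7's earliest start moves from 11 to 5.
The longest chain is now S4→S7→S10→S11 = 5+3+7+9 = 24, so the project takes 24 days.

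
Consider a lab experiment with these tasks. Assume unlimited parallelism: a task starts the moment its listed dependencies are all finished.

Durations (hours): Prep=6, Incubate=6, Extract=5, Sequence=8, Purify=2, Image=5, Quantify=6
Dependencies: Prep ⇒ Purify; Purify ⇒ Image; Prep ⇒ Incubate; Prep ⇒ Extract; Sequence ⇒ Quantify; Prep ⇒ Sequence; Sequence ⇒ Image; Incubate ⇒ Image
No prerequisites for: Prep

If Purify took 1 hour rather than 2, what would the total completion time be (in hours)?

As given, the longest chain is Prep→Sequence→Quantify = 6+8+6 = 20, so the finish is 20 hours.
Purify is off the critical path — its longest chain is 13 hours, giving 7 of slack.
No other chain overtakes it, so the finish is 20 hours.

20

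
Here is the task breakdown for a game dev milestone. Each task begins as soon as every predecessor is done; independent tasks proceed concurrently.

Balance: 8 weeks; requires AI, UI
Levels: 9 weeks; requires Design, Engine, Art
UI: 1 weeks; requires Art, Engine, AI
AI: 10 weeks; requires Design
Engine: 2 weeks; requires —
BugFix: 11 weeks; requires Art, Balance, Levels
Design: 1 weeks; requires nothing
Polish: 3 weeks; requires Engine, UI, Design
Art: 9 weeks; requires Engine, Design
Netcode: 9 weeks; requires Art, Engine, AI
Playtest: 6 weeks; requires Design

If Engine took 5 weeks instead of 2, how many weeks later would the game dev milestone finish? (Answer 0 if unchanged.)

3

As given, the longest chain is Engine→Art→Levels→BugFix = 2+9+9+11 = 31, so the finish is 31 weeks.
Engine is on the critical path; changing it to 5 makes that path 34 weeks.
That remains the longest chain; total 34 weeks.
Change in finish: 34 − 31 = +3 weeks.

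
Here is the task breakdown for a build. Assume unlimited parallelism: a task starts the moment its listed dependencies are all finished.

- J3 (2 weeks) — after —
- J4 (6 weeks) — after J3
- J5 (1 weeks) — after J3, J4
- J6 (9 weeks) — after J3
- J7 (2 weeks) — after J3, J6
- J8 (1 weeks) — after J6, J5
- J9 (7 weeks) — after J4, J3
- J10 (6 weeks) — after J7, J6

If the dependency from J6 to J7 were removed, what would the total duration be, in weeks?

17

With the dependency in place, J3→J6→J7→J10 = 2+9+2+6 = 19 sets the finish at 19 weeks.
Without J6→J7, J7's earliest start moves from 11 to 2.
New critical path: J3→J6→J10 = 2+9+6 = 17 ⇒ 17 weeks.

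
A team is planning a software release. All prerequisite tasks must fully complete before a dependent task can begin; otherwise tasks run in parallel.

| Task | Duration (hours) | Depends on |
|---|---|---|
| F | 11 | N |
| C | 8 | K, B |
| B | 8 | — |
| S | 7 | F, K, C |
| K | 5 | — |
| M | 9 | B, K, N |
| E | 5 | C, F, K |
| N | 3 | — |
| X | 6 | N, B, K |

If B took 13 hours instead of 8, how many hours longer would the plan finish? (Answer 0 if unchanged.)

5

The binding path is B→C→S = 8+8+7 = 23; finish at 23 hours.
B lies on that path, so at 13 hours the path becomes 28 hours.
That remains the longest chain; total 28 hours.
Change in finish: 28 − 23 = +5 hours.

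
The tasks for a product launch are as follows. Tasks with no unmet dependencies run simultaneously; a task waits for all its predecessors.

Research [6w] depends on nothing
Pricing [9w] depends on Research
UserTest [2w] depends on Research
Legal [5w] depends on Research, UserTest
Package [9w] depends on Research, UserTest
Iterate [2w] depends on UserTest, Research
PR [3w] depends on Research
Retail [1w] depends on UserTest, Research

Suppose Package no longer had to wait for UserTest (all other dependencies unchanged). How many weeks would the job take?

With the dependency in place, Research→UserTest→Package = 6+2+9 = 17 sets the finish at 17 weeks.
Without UserTest→Package, Package's earliest start moves from 8 to 6.
The longest chain is now Research→Package = 6+9 = 15, so the job takes 15 weeks.

15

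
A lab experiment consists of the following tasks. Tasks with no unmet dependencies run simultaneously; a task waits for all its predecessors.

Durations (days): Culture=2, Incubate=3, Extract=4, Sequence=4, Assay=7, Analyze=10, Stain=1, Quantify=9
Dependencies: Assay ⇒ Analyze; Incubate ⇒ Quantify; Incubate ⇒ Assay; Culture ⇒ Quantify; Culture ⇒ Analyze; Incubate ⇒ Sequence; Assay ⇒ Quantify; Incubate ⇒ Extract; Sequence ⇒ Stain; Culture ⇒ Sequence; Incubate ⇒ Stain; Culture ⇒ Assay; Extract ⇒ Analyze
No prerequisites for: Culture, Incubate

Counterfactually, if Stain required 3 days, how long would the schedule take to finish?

20

Critical path before the change: Incubate→Assay→Analyze = 3+7+10 = 20 giving 20 days.
The longest path through Stain is only 8 days, so Stain has float 12.
The critical path is still Incubate→Assay→Analyze; finish is now 20 days.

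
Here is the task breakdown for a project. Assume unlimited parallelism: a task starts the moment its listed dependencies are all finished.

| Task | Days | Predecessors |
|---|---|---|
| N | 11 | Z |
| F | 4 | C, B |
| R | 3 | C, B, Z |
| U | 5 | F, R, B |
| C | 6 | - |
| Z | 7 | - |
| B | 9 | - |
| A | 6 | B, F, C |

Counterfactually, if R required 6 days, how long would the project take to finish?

The binding path is B→F→A = 9+4+6 = 19; finish at 19 days.
R has 2 days of float (longest path through it is 17).
New critical path: B→R→U = 9+6+5 = 20 ⇒ 20 days.

20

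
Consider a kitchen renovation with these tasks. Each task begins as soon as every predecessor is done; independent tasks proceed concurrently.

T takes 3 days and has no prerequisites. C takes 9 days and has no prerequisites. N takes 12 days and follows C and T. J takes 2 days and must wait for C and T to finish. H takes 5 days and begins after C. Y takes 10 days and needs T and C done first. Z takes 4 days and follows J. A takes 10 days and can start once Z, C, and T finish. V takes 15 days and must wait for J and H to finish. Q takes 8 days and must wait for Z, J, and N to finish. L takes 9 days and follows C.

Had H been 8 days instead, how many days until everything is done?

32

As given, the longest chain is C→H→V = 9+5+15 = 29, so the finish is 29 days.
H is on the critical path; changing it to 8 makes that path 32 days.
The critical path is still C→H→V; finish is now 32 days.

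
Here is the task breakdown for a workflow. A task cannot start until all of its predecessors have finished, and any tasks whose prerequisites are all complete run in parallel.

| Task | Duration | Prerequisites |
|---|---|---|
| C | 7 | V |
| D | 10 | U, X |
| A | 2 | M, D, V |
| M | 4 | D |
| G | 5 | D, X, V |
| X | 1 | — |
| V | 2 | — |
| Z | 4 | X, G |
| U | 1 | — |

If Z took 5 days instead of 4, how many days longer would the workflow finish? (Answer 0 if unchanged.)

1

The binding path is U→D→G→Z = 1+10+5+4 = 20; finish at 20 days.
Z lies on that path, so at 5 days the path becomes 21 days.
No other chain overtakes it, so the finish is 21 days.
Change in finish: 21 − 20 = +1 days.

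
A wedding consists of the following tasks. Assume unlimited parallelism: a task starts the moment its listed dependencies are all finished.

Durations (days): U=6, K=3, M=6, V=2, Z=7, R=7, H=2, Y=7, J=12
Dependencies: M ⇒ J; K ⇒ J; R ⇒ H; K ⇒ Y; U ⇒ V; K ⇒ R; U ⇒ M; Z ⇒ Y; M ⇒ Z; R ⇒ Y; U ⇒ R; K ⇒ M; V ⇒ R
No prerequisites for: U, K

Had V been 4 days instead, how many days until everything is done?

26

As given, the longest chain is U→M→Z→Y = 6+6+7+7 = 26, so the finish is 26 days.
V has 4 days of float (longest path through it is 22).
That remains the longest chain; total 26 days.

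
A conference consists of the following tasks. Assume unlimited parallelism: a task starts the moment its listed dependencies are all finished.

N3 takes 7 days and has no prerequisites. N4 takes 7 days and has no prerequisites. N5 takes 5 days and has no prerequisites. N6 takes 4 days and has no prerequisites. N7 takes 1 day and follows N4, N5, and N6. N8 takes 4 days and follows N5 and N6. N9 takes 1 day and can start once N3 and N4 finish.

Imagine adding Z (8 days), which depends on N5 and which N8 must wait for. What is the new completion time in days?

Originally the conference takes 9 days.
With Z inserted, N8 now waits for max(N5, N6, Z).
New critical path: N5→Z→N8 = 5+8+4 = 17 ⇒ 17 days.

17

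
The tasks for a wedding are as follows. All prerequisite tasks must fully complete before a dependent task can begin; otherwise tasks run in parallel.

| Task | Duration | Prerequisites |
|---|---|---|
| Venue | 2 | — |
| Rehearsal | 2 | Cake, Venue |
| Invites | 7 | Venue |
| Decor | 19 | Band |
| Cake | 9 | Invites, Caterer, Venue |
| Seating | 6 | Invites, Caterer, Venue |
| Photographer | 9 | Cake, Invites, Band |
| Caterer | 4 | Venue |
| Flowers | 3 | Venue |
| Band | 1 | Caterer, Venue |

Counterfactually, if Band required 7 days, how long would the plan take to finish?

32

Critical path before the change: Venue→Invites→Cake→Photographer = 2+7+9+9 = 27 giving 27 days.
Band has 1 day of float (longest path through it is 26).
New critical path: Venue→Caterer→Band→Decor = 2+4+7+19 = 32 ⇒ 32 days.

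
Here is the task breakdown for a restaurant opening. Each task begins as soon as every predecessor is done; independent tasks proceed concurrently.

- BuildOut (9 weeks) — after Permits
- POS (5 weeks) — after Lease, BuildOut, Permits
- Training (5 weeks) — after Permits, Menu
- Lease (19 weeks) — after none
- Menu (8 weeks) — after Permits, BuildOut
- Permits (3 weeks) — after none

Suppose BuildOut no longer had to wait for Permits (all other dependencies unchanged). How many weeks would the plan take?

Before: longest chain Permits→BuildOut→Menu→Training = 3+9+8+5 = 25, finish 25.
Without Permits→BuildOut, BuildOut's earliest start moves from 3 to 0.
New critical path: Lease→POS = 19+5 = 24 ⇒ 24 weeks.

24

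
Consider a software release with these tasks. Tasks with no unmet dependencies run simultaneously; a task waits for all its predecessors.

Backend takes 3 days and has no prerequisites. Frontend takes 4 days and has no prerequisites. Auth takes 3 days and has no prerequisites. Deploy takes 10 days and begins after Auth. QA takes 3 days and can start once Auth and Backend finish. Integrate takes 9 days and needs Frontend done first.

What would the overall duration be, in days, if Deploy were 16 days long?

19

Critical path before the change: Auth→Deploy = 3+10 = 13 giving 13 days.
Deploy lies on that path, so at 16 days the path becomes 19 days.
No other chain overtakes it, so the finish is 19 days.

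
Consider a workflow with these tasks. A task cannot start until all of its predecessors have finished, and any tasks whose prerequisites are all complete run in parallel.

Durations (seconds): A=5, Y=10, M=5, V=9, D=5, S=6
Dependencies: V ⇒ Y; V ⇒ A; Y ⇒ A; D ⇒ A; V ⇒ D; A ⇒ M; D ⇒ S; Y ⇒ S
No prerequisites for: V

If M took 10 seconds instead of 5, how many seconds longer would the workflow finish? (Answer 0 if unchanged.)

As given, the longest chain is V→Y→A→M = 9+10+5+5 = 29, so the finish is 29 seconds.
Since M is critical, the +5 change carries straight to that chain (now 34 seconds).
The critical path is still V→Y→A→M; finish is now 34 seconds.
Change in finish: 34 − 29 = +5 seconds.

5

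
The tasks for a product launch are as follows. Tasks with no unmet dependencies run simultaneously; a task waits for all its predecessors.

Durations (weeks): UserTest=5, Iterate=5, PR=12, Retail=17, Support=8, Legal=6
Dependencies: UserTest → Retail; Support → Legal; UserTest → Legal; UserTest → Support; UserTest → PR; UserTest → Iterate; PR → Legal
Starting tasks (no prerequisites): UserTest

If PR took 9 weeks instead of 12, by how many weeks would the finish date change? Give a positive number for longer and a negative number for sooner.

-1

The binding path is UserTest→PR→Legal = 5+12+6 = 23; finish at 23 weeks.
Since PR is critical, the -3 change carries straight to that chain (now 20 weeks).
New critical path: UserTest→Retail = 5+17 = 22 ⇒ 22 weeks.
Change in finish: 22 − 23 = -1 weeks.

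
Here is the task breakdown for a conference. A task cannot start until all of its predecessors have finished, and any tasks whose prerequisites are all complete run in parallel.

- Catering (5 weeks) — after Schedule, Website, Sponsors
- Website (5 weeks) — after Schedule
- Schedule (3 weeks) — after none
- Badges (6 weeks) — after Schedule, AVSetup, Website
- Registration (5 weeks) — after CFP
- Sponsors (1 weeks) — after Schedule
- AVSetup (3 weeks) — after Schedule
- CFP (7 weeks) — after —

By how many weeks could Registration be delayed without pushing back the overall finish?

The longest chain is Schedule→Website→Badges = 3+5+6 = 14; overall finish 14 weeks.
The longest chain containing Registration totals 12 weeks.
Float = 14 − 12 = 2.

2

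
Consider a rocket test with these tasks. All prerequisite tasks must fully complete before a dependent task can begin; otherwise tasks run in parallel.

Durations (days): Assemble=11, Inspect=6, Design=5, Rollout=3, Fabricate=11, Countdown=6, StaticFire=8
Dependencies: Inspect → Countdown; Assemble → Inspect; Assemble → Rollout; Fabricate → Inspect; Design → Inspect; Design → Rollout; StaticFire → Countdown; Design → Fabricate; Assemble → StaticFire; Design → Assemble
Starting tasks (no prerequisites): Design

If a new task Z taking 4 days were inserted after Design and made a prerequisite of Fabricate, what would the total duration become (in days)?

Originally the schedule takes 30 days.
With Z inserted, Fabricate now waits for max(Design, Z).
New critical path: Design→Z→Fabricate→Inspect→Countdown = 5+4+11+6+6 = 32 ⇒ 32 days.

32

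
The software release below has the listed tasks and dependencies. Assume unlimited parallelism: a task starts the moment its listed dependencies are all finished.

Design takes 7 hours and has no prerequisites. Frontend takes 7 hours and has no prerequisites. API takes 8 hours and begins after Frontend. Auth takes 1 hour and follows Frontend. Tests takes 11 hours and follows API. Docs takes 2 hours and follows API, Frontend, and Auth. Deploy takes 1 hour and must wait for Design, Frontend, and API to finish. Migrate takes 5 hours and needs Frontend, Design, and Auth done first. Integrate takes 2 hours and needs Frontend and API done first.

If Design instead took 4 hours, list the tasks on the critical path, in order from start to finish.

Baseline: Frontend→API→Tests = 7+8+11 = 26 → 26 hours.
The longest path through Design is only 12 hours, so Design has float 14.
No other chain overtakes it, so the finish is 26 hours.

Frontend, API, Tests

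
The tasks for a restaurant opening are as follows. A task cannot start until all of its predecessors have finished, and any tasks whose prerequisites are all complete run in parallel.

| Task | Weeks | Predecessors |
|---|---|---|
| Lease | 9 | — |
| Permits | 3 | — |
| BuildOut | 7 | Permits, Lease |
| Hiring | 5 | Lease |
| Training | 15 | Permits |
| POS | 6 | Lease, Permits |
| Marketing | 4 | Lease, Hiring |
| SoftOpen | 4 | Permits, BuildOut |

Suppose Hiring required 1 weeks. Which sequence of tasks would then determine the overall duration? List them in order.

Critical path before the change: Lease→BuildOut→SoftOpen = 9+7+4 = 20 giving 20 weeks.
Hiring has 2 weeks of float (longest path through it is 18).
That remains the longest chain; total 20 weeks.

Lease, BuildOut, SoftOpen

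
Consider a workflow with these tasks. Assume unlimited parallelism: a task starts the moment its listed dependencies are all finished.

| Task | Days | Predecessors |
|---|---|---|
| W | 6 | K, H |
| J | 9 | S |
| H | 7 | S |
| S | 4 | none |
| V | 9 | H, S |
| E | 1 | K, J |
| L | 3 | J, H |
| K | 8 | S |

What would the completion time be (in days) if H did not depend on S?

Original critical path: S→H→V = 4+7+9 = 20 ⇒ 20 days.
Without S→H, H's earliest start moves from 4 to 0.
The longest chain is now S→K→W = 4+8+6 = 18, so the project takes 18 days.

18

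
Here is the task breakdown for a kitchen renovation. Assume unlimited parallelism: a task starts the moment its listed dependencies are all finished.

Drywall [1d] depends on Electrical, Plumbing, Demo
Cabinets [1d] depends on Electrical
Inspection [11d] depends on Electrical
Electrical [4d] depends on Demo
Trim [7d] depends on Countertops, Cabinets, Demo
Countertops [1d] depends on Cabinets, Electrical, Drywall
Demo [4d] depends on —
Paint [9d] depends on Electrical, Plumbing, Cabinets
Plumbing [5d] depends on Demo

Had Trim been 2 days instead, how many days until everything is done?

As given, the longest chain is Demo→Electrical→Inspection = 4+4+11 = 19, so the finish is 19 days.
Trim has 1 day of float (longest path through it is 18).
No other chain overtakes it, so the finish is 19 days.

19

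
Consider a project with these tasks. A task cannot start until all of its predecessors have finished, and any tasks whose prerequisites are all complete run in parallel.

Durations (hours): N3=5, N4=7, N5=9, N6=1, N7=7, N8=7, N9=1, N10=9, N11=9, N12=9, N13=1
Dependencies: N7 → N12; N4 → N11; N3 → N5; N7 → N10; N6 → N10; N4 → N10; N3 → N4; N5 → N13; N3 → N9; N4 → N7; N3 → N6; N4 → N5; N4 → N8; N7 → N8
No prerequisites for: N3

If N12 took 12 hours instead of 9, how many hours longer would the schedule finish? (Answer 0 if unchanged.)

3

The binding path is N3→N4→N7→N12 = 5+7+7+9 = 28; finish at 28 hours.
N12 lies on that path, so at 12 hours the path becomes 31 hours.
That remains the longest chain; total 31 hours.
Change in finish: 31 − 28 = +3 hours.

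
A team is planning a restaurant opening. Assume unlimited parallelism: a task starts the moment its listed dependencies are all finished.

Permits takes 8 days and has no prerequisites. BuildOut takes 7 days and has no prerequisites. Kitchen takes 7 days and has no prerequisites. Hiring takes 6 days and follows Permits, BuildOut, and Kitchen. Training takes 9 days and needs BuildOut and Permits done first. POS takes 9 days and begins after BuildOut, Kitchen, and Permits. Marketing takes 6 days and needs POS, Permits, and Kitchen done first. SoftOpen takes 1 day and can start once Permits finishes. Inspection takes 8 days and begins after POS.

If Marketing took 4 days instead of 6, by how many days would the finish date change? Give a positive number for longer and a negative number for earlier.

As given, the longest chain is Permits→POS→Inspection = 8+9+8 = 25, so the finish is 25 days.
Marketing is off the critical path — its longest chain is 23 days, giving 2 of slack.
That remains the longest chain; total 25 days.
Change in finish: 25 − 25 = +0 days.

0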